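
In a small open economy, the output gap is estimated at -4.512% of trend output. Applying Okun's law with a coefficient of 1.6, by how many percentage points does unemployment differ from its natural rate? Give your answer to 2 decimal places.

Okun's law: output gap = -β × (u - u*), so u - u* = -(output gap)/β.
u - u* = -(-4.512)/1.6 = 2.82 percentage points.

2.82 percentage points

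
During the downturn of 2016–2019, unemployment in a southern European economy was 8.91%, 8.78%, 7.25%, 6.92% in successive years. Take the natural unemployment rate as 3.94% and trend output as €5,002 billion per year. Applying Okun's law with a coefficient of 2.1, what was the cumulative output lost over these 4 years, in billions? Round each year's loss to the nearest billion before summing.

€1,691 billion

Year 2016: gap = -2.1 × (8.91 - 3.94) = -10.437%, loss ≈ 5002 × 10.437/100 ≈ 522.
Year 2017: gap = -2.1 × (8.78 - 3.94) = -10.164%, loss ≈ 5002 × 10.164/100 ≈ 508.
Year 2018: gap = -2.1 × (7.25 - 3.94) = -6.951%, loss ≈ 5002 × 6.951/100 ≈ 348.
Year 2019: gap = -2.1 × (6.92 - 3.94) = -6.258%, loss ≈ 5002 × 6.258/100 ≈ 313.
Total lost output = 522 + 508 + 348 + 313 = 1691 billion.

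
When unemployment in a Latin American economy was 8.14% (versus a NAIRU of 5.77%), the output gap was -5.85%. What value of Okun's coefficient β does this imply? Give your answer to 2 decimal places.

Okun's law: output gap = -β × (u - u*).
-5.85 = -β × (8.14 - 5.77) = -β × 2.37, so β = 5.85/2.37 = 2.47.

β ≈ 2.47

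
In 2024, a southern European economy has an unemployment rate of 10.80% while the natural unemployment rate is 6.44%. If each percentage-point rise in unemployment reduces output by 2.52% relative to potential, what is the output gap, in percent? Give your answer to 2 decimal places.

The unemployment gap is 10.8 - 6.44 = 4.36 percentage points.
Okun's law gives an output gap of -2.52 × 4.36 = -10.9872%, i.e. 10.99% below potential.

-10.99%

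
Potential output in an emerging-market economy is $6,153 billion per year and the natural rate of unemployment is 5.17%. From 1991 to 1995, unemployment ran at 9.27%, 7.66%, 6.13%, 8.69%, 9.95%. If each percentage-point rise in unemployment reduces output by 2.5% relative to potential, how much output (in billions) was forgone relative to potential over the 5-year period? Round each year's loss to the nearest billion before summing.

Year 1991: gap = -2.5 × (9.27 - 5.17) = -10.25%, loss ≈ 6153 × 10.25/100 ≈ 631.
Year 1992: gap = -2.5 × (7.66 - 5.17) = -6.225%, loss ≈ 6153 × 6.225/100 ≈ 383.
Year 1993: gap = -2.5 × (6.13 - 5.17) = -2.4%, loss ≈ 6153 × 2.4/100 ≈ 148.
Year 1994: gap = -2.5 × (8.69 - 5.17) = -8.8%, loss ≈ 6153 × 8.8/100 ≈ 541.
Year 1995: gap = -2.5 × (9.95 - 5.17) = -11.95%, loss ≈ 6153 × 11.95/100 ≈ 735.
Total lost output = 631 + 383 + 148 + 541 + 735 = 2438 billion.

$2,438 billion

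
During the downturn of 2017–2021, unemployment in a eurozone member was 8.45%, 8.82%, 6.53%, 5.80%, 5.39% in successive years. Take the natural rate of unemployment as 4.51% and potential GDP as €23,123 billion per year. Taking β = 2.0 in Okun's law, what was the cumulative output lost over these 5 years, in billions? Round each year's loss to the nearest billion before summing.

Year 2017: gap = -2.0 × (8.45 - 4.51) = -7.88%, loss ≈ 23123 × 7.88/100 ≈ 1822.
Year 2018: gap = -2.0 × (8.82 - 4.51) = -8.62%, loss ≈ 23123 × 8.62/100 ≈ 1993.
Year 2019: gap = -2.0 × (6.53 - 4.51) = -4.04%, loss ≈ 23123 × 4.04/100 ≈ 934.
Year 2020: gap = -2.0 × (5.8 - 4.51) = -2.58%, loss ≈ 23123 × 2.58/100 ≈ 597.
Year 2021: gap = -2.0 × (5.39 - 4.51) = -1.76%, loss ≈ 23123 × 1.76/100 ≈ 407.
Total lost output = 1822 + 1993 + 934 + 597 + 407 = 5753 billion.

€5,753 billion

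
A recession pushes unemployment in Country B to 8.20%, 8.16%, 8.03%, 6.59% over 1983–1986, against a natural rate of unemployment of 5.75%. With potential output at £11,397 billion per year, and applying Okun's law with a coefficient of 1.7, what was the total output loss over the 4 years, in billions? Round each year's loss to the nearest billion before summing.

Year 1983: gap = -1.7 × (8.2 - 5.75) = -4.165%, loss ≈ 11397 × 4.165/100 ≈ 475.
Year 1984: gap = -1.7 × (8.16 - 5.75) = -4.097%, loss ≈ 11397 × 4.097/100 ≈ 467.
Year 1985: gap = -1.7 × (8.03 - 5.75) = -3.876%, loss ≈ 11397 × 3.876/100 ≈ 442.
Year 1986: gap = -1.7 × (6.59 - 5.75) = -1.428%, loss ≈ 11397 × 1.428/100 ≈ 163.
Total lost output = 475 + 467 + 442 + 163 = 1547 billion.

£1,547 billion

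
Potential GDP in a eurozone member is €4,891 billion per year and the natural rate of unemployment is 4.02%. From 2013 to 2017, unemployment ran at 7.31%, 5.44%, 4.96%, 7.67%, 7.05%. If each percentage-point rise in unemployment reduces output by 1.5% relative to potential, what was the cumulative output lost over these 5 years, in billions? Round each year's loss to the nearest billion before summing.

€904 billion

Year 2013: gap = -1.5 × (7.31 - 4.02) = -4.935%, loss ≈ 4891 × 4.935/100 ≈ 241.
Year 2014: gap = -1.5 × (5.44 - 4.02) = -2.13%, loss ≈ 4891 × 2.13/100 ≈ 104.
Year 2015: gap = -1.5 × (4.96 - 4.02) = -1.41%, loss ≈ 4891 × 1.41/100 ≈ 69.
Year 2016: gap = -1.5 × (7.67 - 4.02) = -5.475%, loss ≈ 4891 × 5.475/100 ≈ 268.
Year 2017: gap = -1.5 × (7.05 - 4.02) = -4.545%, loss ≈ 4891 × 4.545/100 ≈ 222.
Total lost output = 241 + 104 + 69 + 268 + 222 = 904 billion.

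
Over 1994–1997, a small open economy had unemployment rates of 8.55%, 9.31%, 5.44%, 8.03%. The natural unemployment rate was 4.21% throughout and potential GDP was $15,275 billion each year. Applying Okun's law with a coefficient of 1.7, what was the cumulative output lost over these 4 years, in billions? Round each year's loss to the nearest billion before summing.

Year 1994: gap = -1.7 × (8.55 - 4.21) = -7.378%, loss ≈ 15275 × 7.378/100 ≈ 1127.
Year 1995: gap = -1.7 × (9.31 - 4.21) = -8.67%, loss ≈ 15275 × 8.67/100 ≈ 1324.
Year 1996: gap = -1.7 × (5.44 - 4.21) = -2.091%, loss ≈ 15275 × 2.091/100 ≈ 319.
Year 1997: gap = -1.7 × (8.03 - 4.21) = -6.494%, loss ≈ 15275 × 6.494/100 ≈ 992.
Total lost output = 1127 + 1324 + 319 + 992 = 3762 billion.

$3,762 billion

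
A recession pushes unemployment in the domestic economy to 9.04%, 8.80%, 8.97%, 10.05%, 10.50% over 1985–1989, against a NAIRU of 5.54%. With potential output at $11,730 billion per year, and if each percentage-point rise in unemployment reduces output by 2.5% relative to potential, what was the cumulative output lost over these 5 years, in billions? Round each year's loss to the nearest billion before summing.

Year 1985: gap = -2.5 × (9.04 - 5.54) = -8.75%, loss ≈ 11730 × 8.75/100 ≈ 1026.
Year 1986: gap = -2.5 × (8.8 - 5.54) = -8.15%, loss ≈ 11730 × 8.15/100 ≈ 956.
Year 1987: gap = -2.5 × (8.97 - 5.54) = -8.575%, loss ≈ 11730 × 8.575/100 ≈ 1006.
Year 1988: gap = -2.5 × (10.05 - 5.54) = -11.275%, loss ≈ 11730 × 11.275/100 ≈ 1323.
Year 1989: gap = -2.5 × (10.5 - 5.54) = -12.4%, loss ≈ 11730 × 12.4/100 ≈ 1455.
Total lost output = 1026 + 956 + 1006 + 1323 + 1455 = 5766 billion.

$5,766 billion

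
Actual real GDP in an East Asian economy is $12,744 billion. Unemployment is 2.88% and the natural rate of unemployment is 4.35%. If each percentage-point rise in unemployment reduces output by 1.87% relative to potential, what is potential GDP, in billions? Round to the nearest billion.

Unemployment gap = 2.88 - 4.35 = -1.47 points, so output gap = -1.87 × (-1.47) = 2.7489%.
Since Y = Y* × (1 + gap/100), Y* = 12744/1.027489 ≈ 12403 billion.

$12,403 billion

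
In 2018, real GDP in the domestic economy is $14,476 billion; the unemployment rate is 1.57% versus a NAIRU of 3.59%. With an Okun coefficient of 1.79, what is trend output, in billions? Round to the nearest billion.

$13,971 billion

Unemployment gap = 1.57 - 3.59 = -2.02 points, so output gap = -1.79 × (-2.02) = 3.6158%.
Since Y = Y* × (1 + gap/100), Y* = 14476/1.036158 ≈ 13971 billion.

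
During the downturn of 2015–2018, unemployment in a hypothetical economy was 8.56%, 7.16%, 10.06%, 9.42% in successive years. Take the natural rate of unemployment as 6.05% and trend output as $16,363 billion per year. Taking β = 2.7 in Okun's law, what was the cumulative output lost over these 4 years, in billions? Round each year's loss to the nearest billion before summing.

Year 2015: gap = -2.7 × (8.56 - 6.05) = -6.777%, loss ≈ 16363 × 6.777/100 ≈ 1109.
Year 2016: gap = -2.7 × (7.16 - 6.05) = -2.997%, loss ≈ 16363 × 2.997/100 ≈ 490.
Year 2017: gap = -2.7 × (10.06 - 6.05) = -10.827%, loss ≈ 16363 × 10.827/100 ≈ 1772.
Year 2018: gap = -2.7 × (9.42 - 6.05) = -9.099%, loss ≈ 16363 × 9.099/100 ≈ 1489.
Total lost output = 1109 + 490 + 1772 + 1489 = 4860 billion.

$4,860 billion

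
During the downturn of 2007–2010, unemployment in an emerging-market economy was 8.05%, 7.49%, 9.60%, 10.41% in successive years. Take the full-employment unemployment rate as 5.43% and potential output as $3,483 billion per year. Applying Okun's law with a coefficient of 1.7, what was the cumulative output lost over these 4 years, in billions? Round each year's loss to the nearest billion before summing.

$819 billion

Year 2007: gap = -1.7 × (8.05 - 5.43) = -4.454%, loss ≈ 3483 × 4.454/100 ≈ 155.
Year 2008: gap = -1.7 × (7.49 - 5.43) = -3.502%, loss ≈ 3483 × 3.502/100 ≈ 122.
Year 2009: gap = -1.7 × (9.6 - 5.43) = -7.089%, loss ≈ 3483 × 7.089/100 ≈ 247.
Year 2010: gap = -1.7 × (10.41 - 5.43) = -8.466%, loss ≈ 3483 × 8.466/100 ≈ 295.
Total lost output = 155 + 122 + 247 + 295 = 819 billion.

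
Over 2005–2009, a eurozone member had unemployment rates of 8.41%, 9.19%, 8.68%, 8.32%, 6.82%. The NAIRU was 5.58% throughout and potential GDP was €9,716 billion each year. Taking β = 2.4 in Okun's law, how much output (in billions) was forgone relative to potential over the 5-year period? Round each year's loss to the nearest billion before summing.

€3,153 billion

Year 2005: gap = -2.4 × (8.41 - 5.58) = -6.792%, loss ≈ 9716 × 6.792/100 ≈ 660.
Year 2006: gap = -2.4 × (9.19 - 5.58) = -8.664%, loss ≈ 9716 × 8.664/100 ≈ 842.
Year 2007: gap = -2.4 × (8.68 - 5.58) = -7.44%, loss ≈ 9716 × 7.44/100 ≈ 723.
Year 2008: gap = -2.4 × (8.32 - 5.58) = -6.576%, loss ≈ 9716 × 6.576/100 ≈ 639.
Year 2009: gap = -2.4 × (6.82 - 5.58) = -2.976%, loss ≈ 9716 × 2.976/100 ≈ 289.
Total lost output = 660 + 842 + 723 + 639 + 289 = 3153 billion.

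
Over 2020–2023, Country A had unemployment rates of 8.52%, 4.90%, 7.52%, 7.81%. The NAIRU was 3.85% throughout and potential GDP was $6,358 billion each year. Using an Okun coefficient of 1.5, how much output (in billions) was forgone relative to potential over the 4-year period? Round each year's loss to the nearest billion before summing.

$1,273 billion

Year 2020: gap = -1.5 × (8.52 - 3.85) = -7.005%, loss ≈ 6358 × 7.005/100 ≈ 445.
Year 2021: gap = -1.5 × (4.9 - 3.85) = -1.575%, loss ≈ 6358 × 1.575/100 ≈ 100.
Year 2022: gap = -1.5 × (7.52 - 3.85) = -5.505%, loss ≈ 6358 × 5.505/100 ≈ 350.
Year 2023: gap = -1.5 × (7.81 - 3.85) = -5.94%, loss ≈ 6358 × 5.94/100 ≈ 378.
Total lost output = 445 + 100 + 350 + 378 = 1273 billion.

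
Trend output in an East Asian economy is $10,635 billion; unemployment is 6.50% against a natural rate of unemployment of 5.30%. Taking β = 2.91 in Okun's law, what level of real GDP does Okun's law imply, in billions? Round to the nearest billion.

$10,264 billion

Unemployment gap = 6.5 - 5.3 = 1.2 points, so the output gap is -2.91 × 1.2 = -3.492%.
Actual GDP = 10635 × (1 - 3.492/100) = 10635 × 0.96508 ≈ 10264 billion.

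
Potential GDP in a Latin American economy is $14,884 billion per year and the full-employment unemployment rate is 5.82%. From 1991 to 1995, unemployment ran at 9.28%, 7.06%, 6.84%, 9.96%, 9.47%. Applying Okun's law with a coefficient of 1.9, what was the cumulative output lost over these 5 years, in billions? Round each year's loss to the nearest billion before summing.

Year 1991: gap = -1.9 × (9.28 - 5.82) = -6.574%, loss ≈ 14884 × 6.574/100 ≈ 978.
Year 1992: gap = -1.9 × (7.06 - 5.82) = -2.356%, loss ≈ 14884 × 2.356/100 ≈ 351.
Year 1993: gap = -1.9 × (6.84 - 5.82) = -1.938%, loss ≈ 14884 × 1.938/100 ≈ 288.
Year 1994: gap = -1.9 × (9.96 - 5.82) = -7.866%, loss ≈ 14884 × 7.866/100 ≈ 1171.
Year 1995: gap = -1.9 × (9.47 - 5.82) = -6.935%, loss ≈ 14884 × 6.935/100 ≈ 1032.
Total lost output = 978 + 351 + 288 + 1171 + 1032 = 3820 billion.

$3,820 billion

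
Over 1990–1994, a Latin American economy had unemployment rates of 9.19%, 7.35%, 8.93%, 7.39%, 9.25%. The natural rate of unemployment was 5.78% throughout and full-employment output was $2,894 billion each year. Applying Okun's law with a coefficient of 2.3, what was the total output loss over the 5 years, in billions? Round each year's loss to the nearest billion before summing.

Year 1990: gap = -2.3 × (9.19 - 5.78) = -7.843%, loss ≈ 2894 × 7.843/100 ≈ 227.
Year 1991: gap = -2.3 × (7.35 - 5.78) = -3.611%, loss ≈ 2894 × 3.611/100 ≈ 105.
Year 1992: gap = -2.3 × (8.93 - 5.78) = -7.245%, loss ≈ 2894 × 7.245/100 ≈ 210.
Year 1993: gap = -2.3 × (7.39 - 5.78) = -3.703%, loss ≈ 2894 × 3.703/100 ≈ 107.
Year 1994: gap = -2.3 × (9.25 - 5.78) = -7.981%, loss ≈ 2894 × 7.981/100 ≈ 231.
Total lost output = 227 + 105 + 210 + 107 + 231 = 880 billion.

$880 billion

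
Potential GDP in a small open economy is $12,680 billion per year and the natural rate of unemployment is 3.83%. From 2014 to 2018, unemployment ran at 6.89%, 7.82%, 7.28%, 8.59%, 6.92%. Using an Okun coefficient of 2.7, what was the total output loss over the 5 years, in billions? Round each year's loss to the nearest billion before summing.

$6,283 billion

Year 2014: gap = -2.7 × (6.89 - 3.83) = -8.262%, loss ≈ 12680 × 8.262/100 ≈ 1048.
Year 2015: gap = -2.7 × (7.82 - 3.83) = -10.773%, loss ≈ 12680 × 10.773/100 ≈ 1366.
Year 2016: gap = -2.7 × (7.28 - 3.83) = -9.315%, loss ≈ 12680 × 9.315/100 ≈ 1181.
Year 2017: gap = -2.7 × (8.59 - 3.83) = -12.852%, loss ≈ 12680 × 12.852/100 ≈ 1630.
Year 2018: gap = -2.7 × (6.92 - 3.83) = -8.343%, loss ≈ 12680 × 8.343/100 ≈ 1058.
Total lost output = 1048 + 1366 + 1181 + 1630 + 1058 = 6283 billion.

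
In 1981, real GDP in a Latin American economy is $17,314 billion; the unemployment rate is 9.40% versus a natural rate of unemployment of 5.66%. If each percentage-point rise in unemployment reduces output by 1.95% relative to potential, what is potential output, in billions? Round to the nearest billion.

Unemployment gap = 9.4 - 5.66 = 3.74 points, so output gap = -1.95 × 3.74 = -7.293%.
Since Y = Y* × (1 + gap/100), Y* = 17314/0.92707 ≈ 18676 billion.

$18,676 billion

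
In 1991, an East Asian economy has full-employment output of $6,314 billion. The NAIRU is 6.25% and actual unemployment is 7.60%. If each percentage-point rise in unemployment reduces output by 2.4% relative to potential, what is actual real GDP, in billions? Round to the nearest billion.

$6,109 billion

Unemployment gap = 7.6 - 6.25 = 1.35 points, so the output gap is -2.4 × 1.35 = -3.24%.
Actual GDP = 6314 × (1 - 3.24/100) = 6314 × 0.9676 ≈ 6109 billion.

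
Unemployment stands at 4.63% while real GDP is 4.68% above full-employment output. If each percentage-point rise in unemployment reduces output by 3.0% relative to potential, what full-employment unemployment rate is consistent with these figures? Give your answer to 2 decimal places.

From Okun's law, u - u* = -(output gap)/β = -(4.68)/3.0 = -1.56 points.
So u* = 4.63 + 1.56 = 6.19%.

6.19%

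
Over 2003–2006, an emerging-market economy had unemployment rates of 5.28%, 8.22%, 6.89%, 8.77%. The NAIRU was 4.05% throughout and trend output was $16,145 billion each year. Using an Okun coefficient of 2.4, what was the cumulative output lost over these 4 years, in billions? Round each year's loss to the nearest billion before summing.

$5,022 billion

Year 2003: gap = -2.4 × (5.28 - 4.05) = -2.952%, loss ≈ 16145 × 2.952/100 ≈ 477.
Year 2004: gap = -2.4 × (8.22 - 4.05) = -10.008%, loss ≈ 16145 × 10.008/100 ≈ 1616.
Year 2005: gap = -2.4 × (6.89 - 4.05) = -6.816%, loss ≈ 16145 × 6.816/100 ≈ 1100.
Year 2006: gap = -2.4 × (8.77 - 4.05) = -11.328%, loss ≈ 16145 × 11.328/100 ≈ 1829.
Total lost output = 477 + 1616 + 1100 + 1829 = 5022 billion.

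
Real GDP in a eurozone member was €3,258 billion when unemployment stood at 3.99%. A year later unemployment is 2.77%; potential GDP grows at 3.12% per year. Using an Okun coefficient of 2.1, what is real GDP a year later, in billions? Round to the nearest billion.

Δu = 2.77 - 3.99 = -1.22 points.
Okun's law (growth form): g_Y = g_Y* - β × Δu = 3.12 - 2.1 × (-1.22) = 3.12 + 2.562 = 5.682%.
Real GDP in the next year = 3258 × (1 + 5.682/100) = 3258 × 1.05682 ≈ 3443 billion.

€3,443 billion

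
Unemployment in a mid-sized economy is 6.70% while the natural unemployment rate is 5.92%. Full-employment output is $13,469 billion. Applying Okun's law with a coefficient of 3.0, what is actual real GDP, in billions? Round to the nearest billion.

$13,154 billion

Unemployment gap = 6.7 - 5.92 = 0.78 points, so the output gap is -3 × 0.78 = -2.34%.
Actual GDP = 13469 × (1 - 2.34/100) = 13469 × 0.9766 ≈ 13154 billion.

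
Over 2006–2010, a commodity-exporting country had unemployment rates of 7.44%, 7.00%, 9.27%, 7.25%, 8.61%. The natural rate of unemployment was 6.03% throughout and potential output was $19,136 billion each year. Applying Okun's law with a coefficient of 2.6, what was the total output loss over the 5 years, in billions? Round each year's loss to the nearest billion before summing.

Year 2006: gap = -2.6 × (7.44 - 6.03) = -3.666%, loss ≈ 19136 × 3.666/100 ≈ 702.
Year 2007: gap = -2.6 × (7 - 6.03) = -2.522%, loss ≈ 19136 × 2.522/100 ≈ 483.
Year 2008: gap = -2.6 × (9.27 - 6.03) = -8.424%, loss ≈ 19136 × 8.424/100 ≈ 1612.
Year 2009: gap = -2.6 × (7.25 - 6.03) = -3.172%, loss ≈ 19136 × 3.172/100 ≈ 607.
Year 2010: gap = -2.6 × (8.61 - 6.03) = -6.708%, loss ≈ 19136 × 6.708/100 ≈ 1284.
Total lost output = 702 + 483 + 1612 + 607 + 1284 = 4688 billion.

$4,688 billion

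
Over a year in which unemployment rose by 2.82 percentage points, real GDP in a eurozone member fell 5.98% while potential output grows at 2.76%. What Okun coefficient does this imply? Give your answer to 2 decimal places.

Growth form: g_Y = g_Y* - β × Δu, so β = (g_Y* - g_Y)/Δu.
β = (2.76 + 5.98)/2.82 = 8.74/2.82 = 3.10.

β ≈ 3.10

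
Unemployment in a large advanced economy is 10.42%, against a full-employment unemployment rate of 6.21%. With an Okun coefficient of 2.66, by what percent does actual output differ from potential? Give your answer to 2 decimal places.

The unemployment gap is 10.42 - 6.21 = 4.21 percentage points.
Okun's law gives an output gap of -2.66 × 4.21 = -11.1986%, i.e. 11.20% below potential.

-11.20%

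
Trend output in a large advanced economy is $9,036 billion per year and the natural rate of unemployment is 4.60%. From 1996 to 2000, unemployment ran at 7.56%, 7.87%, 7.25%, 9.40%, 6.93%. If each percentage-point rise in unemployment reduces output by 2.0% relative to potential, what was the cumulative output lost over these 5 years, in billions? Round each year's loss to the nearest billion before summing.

$2,893 billion

Year 1996: gap = -2.0 × (7.56 - 4.6) = -5.92%, loss ≈ 9036 × 5.92/100 ≈ 535.
Year 1997: gap = -2.0 × (7.87 - 4.6) = -6.54%, loss ≈ 9036 × 6.54/100 ≈ 591.
Year 1998: gap = -2.0 × (7.25 - 4.6) = -5.3%, loss ≈ 9036 × 5.3/100 ≈ 479.
Year 1999: gap = -2.0 × (9.4 - 4.6) = -9.6%, loss ≈ 9036 × 9.6/100 ≈ 867.
Year 2000: gap = -2.0 × (6.93 - 4.6) = -4.66%, loss ≈ 9036 × 4.66/100 ≈ 421.
Total lost output = 535 + 591 + 479 + 867 + 421 = 2893 billion.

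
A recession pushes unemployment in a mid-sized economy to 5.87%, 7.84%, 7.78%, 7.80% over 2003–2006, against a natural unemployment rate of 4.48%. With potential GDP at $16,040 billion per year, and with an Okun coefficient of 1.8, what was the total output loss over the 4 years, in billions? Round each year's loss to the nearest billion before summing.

$3,283 billion

Year 2003: gap = -1.8 × (5.87 - 4.48) = -2.502%, loss ≈ 16040 × 2.502/100 ≈ 401.
Year 2004: gap = -1.8 × (7.84 - 4.48) = -6.048%, loss ≈ 16040 × 6.048/100 ≈ 970.
Year 2005: gap = -1.8 × (7.78 - 4.48) = -5.94%, loss ≈ 16040 × 5.94/100 ≈ 953.
Year 2006: gap = -1.8 × (7.8 - 4.48) = -5.976%, loss ≈ 16040 × 5.976/100 ≈ 959.
Total lost output = 401 + 970 + 953 + 959 = 3283 billion.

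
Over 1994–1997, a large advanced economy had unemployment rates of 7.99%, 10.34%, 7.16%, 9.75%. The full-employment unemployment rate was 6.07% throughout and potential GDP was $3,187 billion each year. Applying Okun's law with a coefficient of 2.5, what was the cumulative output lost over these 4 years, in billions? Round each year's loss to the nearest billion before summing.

$873 billion

Year 1994: gap = -2.5 × (7.99 - 6.07) = -4.8%, loss ≈ 3187 × 4.8/100 ≈ 153.
Year 1995: gap = -2.5 × (10.34 - 6.07) = -10.675%, loss ≈ 3187 × 10.675/100 ≈ 340.
Year 1996: gap = -2.5 × (7.16 - 6.07) = -2.725%, loss ≈ 3187 × 2.725/100 ≈ 87.
Year 1997: gap = -2.5 × (9.75 - 6.07) = -9.2%, loss ≈ 3187 × 9.2/100 ≈ 293.
Total lost output = 153 + 340 + 87 + 293 = 873 billion.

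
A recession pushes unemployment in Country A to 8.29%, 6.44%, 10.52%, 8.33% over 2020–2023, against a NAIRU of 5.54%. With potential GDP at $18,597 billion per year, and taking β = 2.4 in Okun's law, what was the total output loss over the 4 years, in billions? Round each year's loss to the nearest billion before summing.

Year 2020: gap = -2.4 × (8.29 - 5.54) = -6.6%, loss ≈ 18597 × 6.6/100 ≈ 1227.
Year 2021: gap = -2.4 × (6.44 - 5.54) = -2.16%, loss ≈ 18597 × 2.16/100 ≈ 402.
Year 2022: gap = -2.4 × (10.52 - 5.54) = -11.952%, loss ≈ 18597 × 11.952/100 ≈ 2223.
Year 2023: gap = -2.4 × (8.33 - 5.54) = -6.696%, loss ≈ 18597 × 6.696/100 ≈ 1245.
Total lost output = 1227 + 402 + 2223 + 1245 = 5097 billion.

$5,097 billion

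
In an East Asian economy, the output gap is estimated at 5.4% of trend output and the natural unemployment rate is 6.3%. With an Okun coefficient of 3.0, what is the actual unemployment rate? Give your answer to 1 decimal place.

4.5%

From Okun's law, u - u* = -(output gap)/β = -(5.4)/3.0 = -1.8 points.
So u = 6.3 - 1.8 = 4.5%.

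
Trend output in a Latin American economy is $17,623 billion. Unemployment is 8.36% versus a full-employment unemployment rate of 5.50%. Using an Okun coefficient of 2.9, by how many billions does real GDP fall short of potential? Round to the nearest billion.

Output gap = -2.9 × (8.36 - 5.5) = -2.9 × 2.86 = -8.294%.
Actual GDP ≈ 17623 × 0.91706 ≈ 16161 billion, so the shortfall is 17623 - 16161 = 1462 billion.

$1,462 billion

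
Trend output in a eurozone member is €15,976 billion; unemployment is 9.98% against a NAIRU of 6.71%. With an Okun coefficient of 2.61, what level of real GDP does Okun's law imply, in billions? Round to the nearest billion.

€14,612 billion

Unemployment gap = 9.98 - 6.71 = 3.27 points, so the output gap is -2.61 × 3.27 = -8.5347%.
Actual GDP = 15976 × (1 - 8.5347/100) = 15976 × 0.914653 ≈ 14612 billion.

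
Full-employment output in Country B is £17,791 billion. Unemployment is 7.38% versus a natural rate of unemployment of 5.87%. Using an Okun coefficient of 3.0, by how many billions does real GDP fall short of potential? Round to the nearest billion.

£806 billion

Output gap = -3.0 × (7.38 - 5.87) = -3 × 1.51 = -4.53%.
Actual GDP ≈ 17791 × 0.9547 ≈ 16985 billion, so the shortfall is 17791 - 16985 = 806 billion.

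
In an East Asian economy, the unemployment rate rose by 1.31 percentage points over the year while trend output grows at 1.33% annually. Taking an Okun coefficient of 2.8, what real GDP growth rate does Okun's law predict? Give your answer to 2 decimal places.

Growth-rate Okun's law: g_Y = g_Y* - β × Δu.
g_Y = 1.33 - 2.8 × (1.31) = 1.33 - 3.668 = -2.338%, i.e. -2.34% to 2 d.p.

-2.34%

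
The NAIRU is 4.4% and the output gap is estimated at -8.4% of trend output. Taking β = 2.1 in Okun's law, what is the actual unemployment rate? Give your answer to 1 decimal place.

8.4%

From Okun's law, u - u* = -(output gap)/β = -(-8.4)/2.1 = 4 points.
So u = 4.4 + 4 = 8.4%.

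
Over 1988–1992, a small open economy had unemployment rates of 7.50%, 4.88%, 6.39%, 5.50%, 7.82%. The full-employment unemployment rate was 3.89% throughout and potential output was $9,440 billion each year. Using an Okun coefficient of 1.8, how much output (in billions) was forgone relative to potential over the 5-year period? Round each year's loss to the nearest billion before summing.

$2,148 billion

Year 1988: gap = -1.8 × (7.5 - 3.89) = -6.498%, loss ≈ 9440 × 6.498/100 ≈ 613.
Year 1989: gap = -1.8 × (4.88 - 3.89) = -1.782%, loss ≈ 9440 × 1.782/100 ≈ 168.
Year 1990: gap = -1.8 × (6.39 - 3.89) = -4.5%, loss ≈ 9440 × 4.5/100 ≈ 425.
Year 1991: gap = -1.8 × (5.5 - 3.89) = -2.898%, loss ≈ 9440 × 2.898/100 ≈ 274.
Year 1992: gap = -1.8 × (7.82 - 3.89) = -7.074%, loss ≈ 9440 × 7.074/100 ≈ 668.
Total lost output = 613 + 168 + 425 + 274 + 668 = 2148 billion.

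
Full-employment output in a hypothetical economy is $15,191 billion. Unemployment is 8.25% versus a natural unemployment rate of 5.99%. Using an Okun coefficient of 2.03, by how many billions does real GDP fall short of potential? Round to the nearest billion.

Output gap = -2.03 × (8.25 - 5.99) = -2.03 × 2.26 = -4.5878%.
Actual GDP ≈ 15191 × 0.954122 ≈ 14494 billion, so the shortfall is 15191 - 14494 = 697 billion.

$697 billion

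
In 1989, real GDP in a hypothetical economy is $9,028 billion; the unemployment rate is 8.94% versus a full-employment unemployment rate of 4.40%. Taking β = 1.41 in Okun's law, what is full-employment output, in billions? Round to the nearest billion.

$9,645 billion

Unemployment gap = 8.94 - 4.4 = 4.54 points, so output gap = -1.41 × 4.54 = -6.4014%.
Since Y = Y* × (1 + gap/100), Y* = 9028/0.935986 ≈ 9645 billion.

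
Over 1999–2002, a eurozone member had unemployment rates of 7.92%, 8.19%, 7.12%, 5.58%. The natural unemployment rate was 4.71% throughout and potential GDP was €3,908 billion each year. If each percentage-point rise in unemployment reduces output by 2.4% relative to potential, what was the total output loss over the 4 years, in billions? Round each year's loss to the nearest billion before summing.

Year 1999: gap = -2.4 × (7.92 - 4.71) = -7.704%, loss ≈ 3908 × 7.704/100 ≈ 301.
Year 2000: gap = -2.4 × (8.19 - 4.71) = -8.352%, loss ≈ 3908 × 8.352/100 ≈ 326.
Year 2001: gap = -2.4 × (7.12 - 4.71) = -5.784%, loss ≈ 3908 × 5.784/100 ≈ 226.
Year 2002: gap = -2.4 × (5.58 - 4.71) = -2.088%, loss ≈ 3908 × 2.088/100 ≈ 82.
Total lost output = 301 + 326 + 226 + 82 = 935 billion.

€935 billion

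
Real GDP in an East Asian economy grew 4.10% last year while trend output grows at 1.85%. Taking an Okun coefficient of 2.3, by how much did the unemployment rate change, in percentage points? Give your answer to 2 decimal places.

Growth-rate Okun's law: g_Y = g_Y* - β × Δu, so Δu = (g_Y* - g_Y)/β.
Δu = (1.85 - 4.1)/2.3 = -2.25/2.3 = -0.98 percentage points.

-0.98 percentage points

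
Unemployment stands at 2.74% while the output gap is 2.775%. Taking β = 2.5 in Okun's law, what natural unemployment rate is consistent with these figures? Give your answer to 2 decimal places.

3.85%

From Okun's law, u - u* = -(output gap)/β = -(2.775)/2.5 = -1.11 points.
So u* = 2.74 + 1.11 = 3.85%.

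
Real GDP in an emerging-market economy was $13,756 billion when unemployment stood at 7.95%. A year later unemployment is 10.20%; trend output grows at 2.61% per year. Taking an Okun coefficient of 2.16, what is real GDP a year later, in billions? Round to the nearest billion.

$13,446 billion

Δu = 10.2 - 7.95 = 2.25 points.
Okun's law (growth form): g_Y = g_Y* - β × Δu = 2.61 - 2.16 × (2.25) = 2.61 - 4.86 = -2.25%.
Real GDP in the next year = 13756 × (1 - 2.25/100) = 13756 × 0.9775 ≈ 13446 billion.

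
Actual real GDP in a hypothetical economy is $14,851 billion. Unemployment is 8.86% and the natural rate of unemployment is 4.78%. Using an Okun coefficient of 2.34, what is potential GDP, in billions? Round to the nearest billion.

Unemployment gap = 8.86 - 4.78 = 4.08 points, so output gap = -2.34 × 4.08 = -9.5472%.
Since Y = Y* × (1 + gap/100), Y* = 14851/0.904528 ≈ 16419 billion.

$16,419 billion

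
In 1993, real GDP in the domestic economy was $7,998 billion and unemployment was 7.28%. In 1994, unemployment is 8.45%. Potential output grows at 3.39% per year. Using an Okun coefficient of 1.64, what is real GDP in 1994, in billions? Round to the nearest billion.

$8,116 billion

Δu = 8.45 - 7.28 = 1.17 points.
Okun's law (growth form): g_Y = g_Y* - β × Δu = 3.39 - 1.64 × (1.17) = 3.39 - 1.9188 = 1.4712%.
Real GDP in the next year = 7998 × (1 + 1.4712/100) = 7998 × 1.014712 ≈ 8116 billion.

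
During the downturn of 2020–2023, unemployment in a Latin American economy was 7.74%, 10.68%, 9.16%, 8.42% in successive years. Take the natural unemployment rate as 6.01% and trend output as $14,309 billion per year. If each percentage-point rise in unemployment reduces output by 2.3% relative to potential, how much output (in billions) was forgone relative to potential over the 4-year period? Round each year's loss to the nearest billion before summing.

Year 2020: gap = -2.3 × (7.74 - 6.01) = -3.979%, loss ≈ 14309 × 3.979/100 ≈ 569.
Year 2021: gap = -2.3 × (10.68 - 6.01) = -10.741%, loss ≈ 14309 × 10.741/100 ≈ 1537.
Year 2022: gap = -2.3 × (9.16 - 6.01) = -7.245%, loss ≈ 14309 × 7.245/100 ≈ 1037.
Year 2023: gap = -2.3 × (8.42 - 6.01) = -5.543%, loss ≈ 14309 × 5.543/100 ≈ 793.
Total lost output = 569 + 1537 + 1037 + 793 = 3936 billion.

$3,936 billion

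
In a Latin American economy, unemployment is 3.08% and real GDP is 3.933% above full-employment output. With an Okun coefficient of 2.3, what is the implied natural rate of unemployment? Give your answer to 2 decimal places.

From Okun's law, u - u* = -(output gap)/β = -(3.933)/2.3 = -1.71 points.
So u* = 3.08 + 1.71 = 4.79%.

4.79%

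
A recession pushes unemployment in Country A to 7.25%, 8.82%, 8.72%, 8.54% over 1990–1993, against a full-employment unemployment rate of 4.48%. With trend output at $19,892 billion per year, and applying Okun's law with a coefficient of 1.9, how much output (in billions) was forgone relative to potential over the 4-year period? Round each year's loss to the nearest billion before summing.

Year 1990: gap = -1.9 × (7.25 - 4.48) = -5.263%, loss ≈ 19892 × 5.263/100 ≈ 1047.
Year 1991: gap = -1.9 × (8.82 - 4.48) = -8.246%, loss ≈ 19892 × 8.246/100 ≈ 1640.
Year 1992: gap = -1.9 × (8.72 - 4.48) = -8.056%, loss ≈ 19892 × 8.056/100 ≈ 1602.
Year 1993: gap = -1.9 × (8.54 - 4.48) = -7.714%, loss ≈ 19892 × 7.714/100 ≈ 1534.
Total lost output = 1047 + 1640 + 1602 + 1534 = 5823 billion.

$5,823 billion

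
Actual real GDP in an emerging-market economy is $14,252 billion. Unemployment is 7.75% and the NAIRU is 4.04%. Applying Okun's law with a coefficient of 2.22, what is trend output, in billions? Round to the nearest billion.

$15,531 billion

Unemployment gap = 7.75 - 4.04 = 3.71 points, so output gap = -2.22 × 3.71 = -8.2362%.
Since Y = Y* × (1 + gap/100), Y* = 14252/0.917638 ≈ 15531 billion.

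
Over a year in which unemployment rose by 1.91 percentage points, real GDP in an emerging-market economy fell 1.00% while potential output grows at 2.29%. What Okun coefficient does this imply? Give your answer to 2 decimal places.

β ≈ 1.72

Growth form: g_Y = g_Y* - β × Δu, so β = (g_Y* - g_Y)/Δu.
β = (2.29 + 1)/1.91 = 3.29/1.91 = 1.72.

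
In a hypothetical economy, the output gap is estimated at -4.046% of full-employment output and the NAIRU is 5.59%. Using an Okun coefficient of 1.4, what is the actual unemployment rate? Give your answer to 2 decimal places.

8.48%

From Okun's law, u - u* = -(output gap)/β = -(-4.046)/1.4 = 2.89 points.
So u = 5.59 + 2.89 = 8.48%.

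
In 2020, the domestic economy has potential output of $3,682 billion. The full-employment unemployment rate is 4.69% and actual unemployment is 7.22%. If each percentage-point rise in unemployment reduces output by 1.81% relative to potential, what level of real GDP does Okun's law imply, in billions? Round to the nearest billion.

Unemployment gap = 7.22 - 4.69 = 2.53 points, so the output gap is -1.81 × 2.53 = -4.5793%.
Actual GDP = 3682 × (1 - 4.5793/100) = 3682 × 0.954207 ≈ 3513 billion.

$3,513 billion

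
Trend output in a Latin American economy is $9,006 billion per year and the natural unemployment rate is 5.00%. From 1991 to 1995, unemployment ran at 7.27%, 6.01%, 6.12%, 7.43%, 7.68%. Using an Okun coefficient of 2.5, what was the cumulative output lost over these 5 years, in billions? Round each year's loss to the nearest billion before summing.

Year 1991: gap = -2.5 × (7.27 - 5) = -5.675%, loss ≈ 9006 × 5.675/100 ≈ 511.
Year 1992: gap = -2.5 × (6.01 - 5) = -2.525%, loss ≈ 9006 × 2.525/100 ≈ 227.
Year 1993: gap = -2.5 × (6.12 - 5) = -2.8%, loss ≈ 9006 × 2.8/100 ≈ 252.
Year 1994: gap = -2.5 × (7.43 - 5) = -6.075%, loss ≈ 9006 × 6.075/100 ≈ 547.
Year 1995: gap = -2.5 × (7.68 - 5) = -6.7%, loss ≈ 9006 × 6.7/100 ≈ 603.
Total lost output = 511 + 227 + 252 + 547 + 603 = 2140 billion.

$2,140 billion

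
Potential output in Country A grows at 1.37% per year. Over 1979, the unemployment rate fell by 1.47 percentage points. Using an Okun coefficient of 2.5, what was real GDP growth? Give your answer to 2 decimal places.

Growth-rate Okun's law: g_Y = g_Y* - β × Δu.
g_Y = 1.37 - 2.5 × (-1.47) = 1.37 + 3.675 = 5.045%, i.e. 5.05% to 2 d.p.

5.05%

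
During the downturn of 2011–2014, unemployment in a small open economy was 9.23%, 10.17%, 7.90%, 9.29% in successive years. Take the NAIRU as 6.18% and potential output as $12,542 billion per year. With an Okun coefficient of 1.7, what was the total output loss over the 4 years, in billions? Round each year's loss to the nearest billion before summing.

Year 2011: gap = -1.7 × (9.23 - 6.18) = -5.185%, loss ≈ 12542 × 5.185/100 ≈ 650.
Year 2012: gap = -1.7 × (10.17 - 6.18) = -6.783%, loss ≈ 12542 × 6.783/100 ≈ 851.
Year 2013: gap = -1.7 × (7.9 - 6.18) = -2.924%, loss ≈ 12542 × 2.924/100 ≈ 367.
Year 2014: gap = -1.7 × (9.29 - 6.18) = -5.287%, loss ≈ 12542 × 5.287/100 ≈ 663.
Total lost output = 650 + 851 + 367 + 663 = 2531 billion.

$2,531 billion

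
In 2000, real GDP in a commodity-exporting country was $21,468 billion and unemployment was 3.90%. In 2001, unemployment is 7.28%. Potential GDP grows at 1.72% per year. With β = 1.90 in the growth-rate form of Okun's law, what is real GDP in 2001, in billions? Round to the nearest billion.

$20,459 billion

Δu = 7.28 - 3.9 = 3.38 points.
Okun's law (growth form): g_Y = g_Y* - β × Δu = 1.72 - 1.90 × (3.38) = 1.72 - 6.422 = -4.702%.
Real GDP in the next year = 21468 × (1 - 4.702/100) = 21468 × 0.95298 ≈ 20459 billion.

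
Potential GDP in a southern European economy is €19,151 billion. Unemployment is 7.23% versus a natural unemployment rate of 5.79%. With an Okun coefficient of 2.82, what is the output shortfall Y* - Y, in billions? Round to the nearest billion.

€778 billion

Output gap = -2.82 × (7.23 - 5.79) = -2.82 × 1.44 = -4.0608%.
Actual GDP ≈ 19151 × 0.959392 ≈ 18373 billion, so the shortfall is 19151 - 18373 = 778 billion.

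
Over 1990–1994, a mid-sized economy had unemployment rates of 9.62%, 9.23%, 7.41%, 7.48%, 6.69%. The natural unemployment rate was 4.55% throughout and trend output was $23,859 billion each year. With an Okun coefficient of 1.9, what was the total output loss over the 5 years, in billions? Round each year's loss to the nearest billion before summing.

$8,014 billion

Year 1990: gap = -1.9 × (9.62 - 4.55) = -9.633%, loss ≈ 23859 × 9.633/100 ≈ 2298.
Year 1991: gap = -1.9 × (9.23 - 4.55) = -8.892%, loss ≈ 23859 × 8.892/100 ≈ 2122.
Year 1992: gap = -1.9 × (7.41 - 4.55) = -5.434%, loss ≈ 23859 × 5.434/100 ≈ 1296.
Year 1993: gap = -1.9 × (7.48 - 4.55) = -5.567%, loss ≈ 23859 × 5.567/100 ≈ 1328.
Year 1994: gap = -1.9 × (6.69 - 4.55) = -4.066%, loss ≈ 23859 × 4.066/100 ≈ 970.
Total lost output = 2298 + 2122 + 1296 + 1328 + 970 = 8014 billion.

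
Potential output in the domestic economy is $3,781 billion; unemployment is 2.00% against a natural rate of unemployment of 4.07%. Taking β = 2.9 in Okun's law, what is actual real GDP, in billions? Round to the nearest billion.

Unemployment gap = 2 - 4.07 = -2.07 points, so the output gap is -2.9 × (-2.07) = 6.003%.
Actual GDP = 3781 × (1 + 6.003/100) = 3781 × 1.06003 ≈ 4008 billion.

$4,008 billion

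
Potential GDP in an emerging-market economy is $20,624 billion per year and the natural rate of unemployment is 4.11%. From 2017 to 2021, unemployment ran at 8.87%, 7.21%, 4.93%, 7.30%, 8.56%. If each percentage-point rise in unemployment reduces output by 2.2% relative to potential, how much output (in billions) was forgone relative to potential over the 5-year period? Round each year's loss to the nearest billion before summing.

$7,405 billion

Year 2017: gap = -2.2 × (8.87 - 4.11) = -10.472%, loss ≈ 20624 × 10.472/100 ≈ 2160.
Year 2018: gap = -2.2 × (7.21 - 4.11) = -6.82%, loss ≈ 20624 × 6.82/100 ≈ 1407.
Year 2019: gap = -2.2 × (4.93 - 4.11) = -1.804%, loss ≈ 20624 × 1.804/100 ≈ 372.
Year 2020: gap = -2.2 × (7.3 - 4.11) = -7.018%, loss ≈ 20624 × 7.018/100 ≈ 1447.
Year 2021: gap = -2.2 × (8.56 - 4.11) = -9.79%, loss ≈ 20624 × 9.79/100 ≈ 2019.
Total lost output = 2160 + 1407 + 372 + 1447 + 2019 = 7405 billion.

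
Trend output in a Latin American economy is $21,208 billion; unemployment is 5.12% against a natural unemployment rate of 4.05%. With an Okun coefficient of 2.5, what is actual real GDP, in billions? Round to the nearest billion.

$20,641 billion

Unemployment gap = 5.12 - 4.05 = 1.07 points, so the output gap is -2.5 × 1.07 = -2.675%.
Actual GDP = 21208 × (1 - 2.675/100) = 21208 × 0.97325 ≈ 20641 billion.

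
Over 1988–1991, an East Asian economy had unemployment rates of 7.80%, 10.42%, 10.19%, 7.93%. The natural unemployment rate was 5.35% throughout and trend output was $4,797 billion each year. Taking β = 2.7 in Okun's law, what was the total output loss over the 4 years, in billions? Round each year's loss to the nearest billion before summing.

Year 1988: gap = -2.7 × (7.8 - 5.35) = -6.615%, loss ≈ 4797 × 6.615/100 ≈ 317.
Year 1989: gap = -2.7 × (10.42 - 5.35) = -13.689%, loss ≈ 4797 × 13.689/100 ≈ 657.
Year 1990: gap = -2.7 × (10.19 - 5.35) = -13.068%, loss ≈ 4797 × 13.068/100 ≈ 627.
Year 1991: gap = -2.7 × (7.93 - 5.35) = -6.966%, loss ≈ 4797 × 6.966/100 ≈ 334.
Total lost output = 317 + 657 + 627 + 334 = 1935 billion.

$1,935 billion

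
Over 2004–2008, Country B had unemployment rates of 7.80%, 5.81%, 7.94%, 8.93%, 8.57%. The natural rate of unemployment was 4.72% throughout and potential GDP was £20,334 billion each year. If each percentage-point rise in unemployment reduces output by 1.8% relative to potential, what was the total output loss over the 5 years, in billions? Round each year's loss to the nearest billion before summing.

Year 2004: gap = -1.8 × (7.8 - 4.72) = -5.544%, loss ≈ 20334 × 5.544/100 ≈ 1127.
Year 2005: gap = -1.8 × (5.81 - 4.72) = -1.962%, loss ≈ 20334 × 1.962/100 ≈ 399.
Year 2006: gap = -1.8 × (7.94 - 4.72) = -5.796%, loss ≈ 20334 × 5.796/100 ≈ 1179.
Year 2007: gap = -1.8 × (8.93 - 4.72) = -7.578%, loss ≈ 20334 × 7.578/100 ≈ 1541.
Year 2008: gap = -1.8 × (8.57 - 4.72) = -6.93%, loss ≈ 20334 × 6.93/100 ≈ 1409.
Total lost output = 1127 + 399 + 1179 + 1541 + 1409 = 5655 billion.

£5,655 billion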